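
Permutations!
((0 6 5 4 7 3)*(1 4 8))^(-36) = (0 1)(3 8)(4 6)(5 7)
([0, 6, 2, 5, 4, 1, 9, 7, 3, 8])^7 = (1 6 9 8 3 5)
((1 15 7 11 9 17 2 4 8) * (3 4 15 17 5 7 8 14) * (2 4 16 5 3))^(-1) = (1 8 15 2 14 4 17)(3 9 11 7 5 16)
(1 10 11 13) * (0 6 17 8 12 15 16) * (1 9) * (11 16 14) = (0 6 17 8 12 15 14 11 13 9 1 10 16) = [6, 10, 2, 3, 4, 5, 17, 7, 12, 1, 16, 13, 15, 9, 11, 14, 0, 8]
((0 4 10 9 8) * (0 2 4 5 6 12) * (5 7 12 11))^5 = ((0 7 12)(2 4 10 9 8)(5 6 11))^5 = (0 12 7)(5 11 6)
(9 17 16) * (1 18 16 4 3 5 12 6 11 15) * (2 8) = (1 18 16 9 17 4 3 5 12 6 11 15)(2 8) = [0, 18, 8, 5, 3, 12, 11, 7, 2, 17, 10, 15, 6, 13, 14, 1, 9, 4, 16]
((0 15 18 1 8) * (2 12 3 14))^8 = ((0 15 18 1 8)(2 12 3 14))^8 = (0 1 15 8 18)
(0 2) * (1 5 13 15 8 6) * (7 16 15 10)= (0 2)(1 5 13 10 7 16 15 8 6)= [2, 5, 0, 3, 4, 13, 1, 16, 6, 9, 7, 11, 12, 10, 14, 8, 15]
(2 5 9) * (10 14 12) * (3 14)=[0, 1, 5, 14, 4, 9, 6, 7, 8, 2, 3, 11, 10, 13, 12]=(2 5 9)(3 14 12 10)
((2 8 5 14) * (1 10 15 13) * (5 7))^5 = ((1 10 15 13)(2 8 7 5 14))^5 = (1 10 15 13)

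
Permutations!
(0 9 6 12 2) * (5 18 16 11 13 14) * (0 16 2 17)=(0 9 6 12 17)(2 16 11 13 14 5 18)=[9, 1, 16, 3, 4, 18, 12, 7, 8, 6, 10, 13, 17, 14, 5, 15, 11, 0, 2]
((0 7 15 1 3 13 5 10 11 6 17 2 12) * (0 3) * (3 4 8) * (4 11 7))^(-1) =(0 1 15 7 10 5 13 3 8 4)(2 17 6 11 12)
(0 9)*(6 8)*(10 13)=(0 9)(6 8)(10 13)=[9, 1, 2, 3, 4, 5, 8, 7, 6, 0, 13, 11, 12, 10]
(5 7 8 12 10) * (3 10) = (3 10 5 7 8 12) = [0, 1, 2, 10, 4, 7, 6, 8, 12, 9, 5, 11, 3]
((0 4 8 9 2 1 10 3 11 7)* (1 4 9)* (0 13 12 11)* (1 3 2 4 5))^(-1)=(0 3 8 4 9)(1 5 2 10)(7 11 12 13)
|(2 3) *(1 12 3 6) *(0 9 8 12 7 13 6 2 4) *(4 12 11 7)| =18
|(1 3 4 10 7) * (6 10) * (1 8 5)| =|(1 3 4 6 10 7 8 5)| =8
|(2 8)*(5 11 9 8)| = 5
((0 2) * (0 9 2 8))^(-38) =(9)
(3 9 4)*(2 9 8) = (2 9 4 3 8) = [0, 1, 9, 8, 3, 5, 6, 7, 2, 4]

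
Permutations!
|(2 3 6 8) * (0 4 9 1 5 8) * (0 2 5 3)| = 14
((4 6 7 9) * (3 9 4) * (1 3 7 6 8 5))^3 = (1 7 5 9 8 3 4)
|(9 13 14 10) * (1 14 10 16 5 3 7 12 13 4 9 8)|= 10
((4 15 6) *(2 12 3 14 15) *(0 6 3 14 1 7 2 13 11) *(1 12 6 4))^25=((0 4 13 11)(1 7 2 6)(3 12 14 15))^25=(0 4 13 11)(1 7 2 6)(3 12 14 15)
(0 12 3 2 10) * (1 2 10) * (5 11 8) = (0 12 3 10)(1 2)(5 11 8) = [12, 2, 1, 10, 4, 11, 6, 7, 5, 9, 0, 8, 3]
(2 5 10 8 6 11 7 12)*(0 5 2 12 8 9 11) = (12)(0 5 10 9 11 7 8 6) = [5, 1, 2, 3, 4, 10, 0, 8, 6, 11, 9, 7, 12]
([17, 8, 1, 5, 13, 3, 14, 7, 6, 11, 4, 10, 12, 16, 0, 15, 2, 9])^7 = (0 16 17 2 9 1 11 8 10 6 4 14 13)(3 5)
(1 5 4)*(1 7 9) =(1 5 4 7 9) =[0, 5, 2, 3, 7, 4, 6, 9, 8, 1]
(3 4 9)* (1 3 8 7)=[0, 3, 2, 4, 9, 5, 6, 1, 7, 8]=(1 3 4 9 8 7)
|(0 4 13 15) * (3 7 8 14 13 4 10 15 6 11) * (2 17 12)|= 21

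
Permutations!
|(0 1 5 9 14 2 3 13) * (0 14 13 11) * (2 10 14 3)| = 14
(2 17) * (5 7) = [0, 1, 17, 3, 4, 7, 6, 5, 8, 9, 10, 11, 12, 13, 14, 15, 16, 2] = (2 17)(5 7)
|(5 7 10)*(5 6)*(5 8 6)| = 6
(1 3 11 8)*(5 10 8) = (1 3 11 5 10 8) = [0, 3, 2, 11, 4, 10, 6, 7, 1, 9, 8, 5]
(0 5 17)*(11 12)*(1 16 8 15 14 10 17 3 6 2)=(0 5 3 6 2 1 16 8 15 14 10 17)(11 12)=[5, 16, 1, 6, 4, 3, 2, 7, 15, 9, 17, 12, 11, 13, 10, 14, 8, 0]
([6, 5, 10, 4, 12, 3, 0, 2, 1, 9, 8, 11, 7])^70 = [0, 10, 12, 1, 5, 8, 6, 4, 2, 9, 7, 11, 3]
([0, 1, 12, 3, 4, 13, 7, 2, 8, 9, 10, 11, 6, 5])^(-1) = (2 7 6 12)(5 13)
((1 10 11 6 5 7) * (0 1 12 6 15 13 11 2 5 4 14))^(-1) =(0 14 4 6 12 7 5 2 10 1)(11 13 15)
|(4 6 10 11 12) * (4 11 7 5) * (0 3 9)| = |(0 3 9)(4 6 10 7 5)(11 12)| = 30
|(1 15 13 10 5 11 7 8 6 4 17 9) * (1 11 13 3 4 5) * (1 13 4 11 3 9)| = 22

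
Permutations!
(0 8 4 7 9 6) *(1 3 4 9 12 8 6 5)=[6, 3, 2, 4, 7, 1, 0, 12, 9, 5, 10, 11, 8]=(0 6)(1 3 4 7 12 8 9 5)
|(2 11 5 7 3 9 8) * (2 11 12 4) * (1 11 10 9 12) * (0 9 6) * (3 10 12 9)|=13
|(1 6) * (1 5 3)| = 4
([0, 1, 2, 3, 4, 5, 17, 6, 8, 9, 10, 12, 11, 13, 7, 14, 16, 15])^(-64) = (6 17 15 14 7)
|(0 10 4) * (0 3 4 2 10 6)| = 2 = |(0 6)(2 10)(3 4)|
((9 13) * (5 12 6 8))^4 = (13)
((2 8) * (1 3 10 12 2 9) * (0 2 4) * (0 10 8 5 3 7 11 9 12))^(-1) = (0 10 4 12 8 3 5 2)(1 9 11 7)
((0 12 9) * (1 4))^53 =((0 12 9)(1 4))^53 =(0 9 12)(1 4)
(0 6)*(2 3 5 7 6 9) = (0 9 2 3 5 7 6) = [9, 1, 3, 5, 4, 7, 0, 6, 8, 2]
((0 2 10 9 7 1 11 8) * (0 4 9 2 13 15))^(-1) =((0 13 15)(1 11 8 4 9 7)(2 10))^(-1) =(0 15 13)(1 7 9 4 8 11)(2 10)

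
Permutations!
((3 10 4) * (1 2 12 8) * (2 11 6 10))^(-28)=((1 11 6 10 4 3 2 12 8))^(-28)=(1 8 12 2 3 4 10 6 11)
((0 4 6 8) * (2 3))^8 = ((0 4 6 8)(2 3))^8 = (8)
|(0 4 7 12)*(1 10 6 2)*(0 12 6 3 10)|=|(12)(0 4 7 6 2 1)(3 10)|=6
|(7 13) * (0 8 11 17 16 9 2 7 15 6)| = 11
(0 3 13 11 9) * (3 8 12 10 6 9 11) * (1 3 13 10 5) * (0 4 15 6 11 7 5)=[8, 3, 2, 10, 15, 1, 9, 5, 12, 4, 11, 7, 0, 13, 14, 6]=(0 8 12)(1 3 10 11 7 5)(4 15 6 9)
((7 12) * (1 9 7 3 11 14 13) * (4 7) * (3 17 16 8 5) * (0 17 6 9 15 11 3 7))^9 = ((0 17 16 8 5 7 12 6 9 4)(1 15 11 14 13))^9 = (0 4 9 6 12 7 5 8 16 17)(1 13 14 11 15)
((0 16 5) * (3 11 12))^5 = (0 5 16)(3 12 11)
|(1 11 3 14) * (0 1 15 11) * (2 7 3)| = 6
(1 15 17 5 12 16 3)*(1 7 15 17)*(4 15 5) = (1 17 4 15)(3 7 5 12 16) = [0, 17, 2, 7, 15, 12, 6, 5, 8, 9, 10, 11, 16, 13, 14, 1, 3, 4]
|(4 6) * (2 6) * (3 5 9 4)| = 6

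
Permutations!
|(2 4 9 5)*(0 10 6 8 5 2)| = |(0 10 6 8 5)(2 4 9)| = 15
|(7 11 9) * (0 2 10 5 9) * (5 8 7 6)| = 6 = |(0 2 10 8 7 11)(5 9 6)|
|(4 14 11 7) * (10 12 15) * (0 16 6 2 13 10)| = |(0 16 6 2 13 10 12 15)(4 14 11 7)| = 8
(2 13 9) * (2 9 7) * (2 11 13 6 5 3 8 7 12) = [0, 1, 6, 8, 4, 3, 5, 11, 7, 9, 10, 13, 2, 12] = (2 6 5 3 8 7 11 13 12)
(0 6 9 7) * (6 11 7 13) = (0 11 7)(6 9 13) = [11, 1, 2, 3, 4, 5, 9, 0, 8, 13, 10, 7, 12, 6]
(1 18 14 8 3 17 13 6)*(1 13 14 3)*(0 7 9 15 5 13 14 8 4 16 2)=[7, 18, 0, 17, 16, 13, 14, 9, 1, 15, 10, 11, 12, 6, 4, 5, 2, 8, 3]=(0 7 9 15 5 13 6 14 4 16 2)(1 18 3 17 8)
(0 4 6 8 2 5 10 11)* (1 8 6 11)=[4, 8, 5, 3, 11, 10, 6, 7, 2, 9, 1, 0]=(0 4 11)(1 8 2 5 10)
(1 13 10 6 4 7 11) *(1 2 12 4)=(1 13 10 6)(2 12 4 7 11)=[0, 13, 12, 3, 7, 5, 1, 11, 8, 9, 6, 2, 4, 10]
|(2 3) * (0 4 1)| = |(0 4 1)(2 3)| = 6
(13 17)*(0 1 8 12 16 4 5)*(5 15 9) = (0 1 8 12 16 4 15 9 5)(13 17) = [1, 8, 2, 3, 15, 0, 6, 7, 12, 5, 10, 11, 16, 17, 14, 9, 4, 13]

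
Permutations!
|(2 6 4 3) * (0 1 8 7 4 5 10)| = 10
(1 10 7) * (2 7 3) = (1 10 3 2 7) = [0, 10, 7, 2, 4, 5, 6, 1, 8, 9, 3]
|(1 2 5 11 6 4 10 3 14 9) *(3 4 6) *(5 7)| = |(1 2 7 5 11 3 14 9)(4 10)| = 8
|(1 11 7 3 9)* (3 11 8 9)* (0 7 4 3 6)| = 6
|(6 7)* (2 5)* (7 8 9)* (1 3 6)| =6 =|(1 3 6 8 9 7)(2 5)|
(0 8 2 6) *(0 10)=(0 8 2 6 10)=[8, 1, 6, 3, 4, 5, 10, 7, 2, 9, 0]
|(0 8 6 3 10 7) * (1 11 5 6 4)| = 10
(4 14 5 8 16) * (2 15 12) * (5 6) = (2 15 12)(4 14 6 5 8 16) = [0, 1, 15, 3, 14, 8, 5, 7, 16, 9, 10, 11, 2, 13, 6, 12, 4]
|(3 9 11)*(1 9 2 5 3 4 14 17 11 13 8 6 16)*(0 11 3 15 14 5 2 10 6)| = |(0 11 4 5 15 14 17 3 10 6 16 1 9 13 8)| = 15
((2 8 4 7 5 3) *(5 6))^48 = (2 3 5 6 7 4 8)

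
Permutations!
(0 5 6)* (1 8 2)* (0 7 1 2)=(0 5 6 7 1 8)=[5, 8, 2, 3, 4, 6, 7, 1, 0]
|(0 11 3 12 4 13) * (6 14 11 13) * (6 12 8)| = 10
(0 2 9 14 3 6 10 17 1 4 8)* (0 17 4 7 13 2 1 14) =(0 1 7 13 2 9)(3 6 10 4 8 17 14) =[1, 7, 9, 6, 8, 5, 10, 13, 17, 0, 4, 11, 12, 2, 3, 15, 16, 14]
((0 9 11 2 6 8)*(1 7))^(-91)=(0 8 6 2 11 9)(1 7)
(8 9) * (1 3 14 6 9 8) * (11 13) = [0, 3, 2, 14, 4, 5, 9, 7, 8, 1, 10, 13, 12, 11, 6] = (1 3 14 6 9)(11 13)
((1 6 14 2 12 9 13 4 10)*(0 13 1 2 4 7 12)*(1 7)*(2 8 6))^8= (4 6 10 14 8)(7 9 12)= ((0 13 1 2)(4 10 8 6 14)(7 12 9))^8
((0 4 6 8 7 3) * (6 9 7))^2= (0 9 3 4 7)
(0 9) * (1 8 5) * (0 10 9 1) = (0 1 8 5)(9 10) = [1, 8, 2, 3, 4, 0, 6, 7, 5, 10, 9]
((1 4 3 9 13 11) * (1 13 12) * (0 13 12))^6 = (0 3 1 11)(4 12 13 9)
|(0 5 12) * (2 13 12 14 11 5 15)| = 15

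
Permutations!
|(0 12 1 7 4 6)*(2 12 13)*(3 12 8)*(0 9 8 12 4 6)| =|(0 13 2 12 1 7 6 9 8 3 4)| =11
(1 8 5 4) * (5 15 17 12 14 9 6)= [0, 8, 2, 3, 1, 4, 5, 7, 15, 6, 10, 11, 14, 13, 9, 17, 16, 12]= (1 8 15 17 12 14 9 6 5 4)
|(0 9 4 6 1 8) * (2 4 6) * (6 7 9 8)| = 2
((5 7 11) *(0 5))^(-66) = ((0 5 7 11))^(-66) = (0 7)(5 11)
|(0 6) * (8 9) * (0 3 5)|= 4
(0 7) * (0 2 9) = (0 7 2 9) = [7, 1, 9, 3, 4, 5, 6, 2, 8, 0]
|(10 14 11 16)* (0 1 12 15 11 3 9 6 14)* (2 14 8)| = 42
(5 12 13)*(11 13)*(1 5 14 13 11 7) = (1 5 12 7)(13 14) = [0, 5, 2, 3, 4, 12, 6, 1, 8, 9, 10, 11, 7, 14, 13]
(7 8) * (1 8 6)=[0, 8, 2, 3, 4, 5, 1, 6, 7]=(1 8 7 6)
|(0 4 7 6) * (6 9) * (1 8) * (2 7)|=6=|(0 4 2 7 9 6)(1 8)|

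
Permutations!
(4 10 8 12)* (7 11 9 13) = (4 10 8 12)(7 11 9 13) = [0, 1, 2, 3, 10, 5, 6, 11, 12, 13, 8, 9, 4, 7]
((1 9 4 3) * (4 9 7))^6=(9)(1 4)(3 7)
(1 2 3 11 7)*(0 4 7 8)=(0 4 7 1 2 3 11 8)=[4, 2, 3, 11, 7, 5, 6, 1, 0, 9, 10, 8]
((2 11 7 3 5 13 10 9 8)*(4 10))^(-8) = ((2 11 7 3 5 13 4 10 9 8))^(-8) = (2 7 5 4 9)(3 13 10 8 11)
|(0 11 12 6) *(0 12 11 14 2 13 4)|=10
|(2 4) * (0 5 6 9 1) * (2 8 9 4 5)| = |(0 2 5 6 4 8 9 1)| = 8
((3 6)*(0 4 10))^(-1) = (0 10 4)(3 6)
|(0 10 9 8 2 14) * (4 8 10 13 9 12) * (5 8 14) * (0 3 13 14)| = |(0 14 3 13 9 10 12 4)(2 5 8)| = 24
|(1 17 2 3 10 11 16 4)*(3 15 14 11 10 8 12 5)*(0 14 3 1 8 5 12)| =6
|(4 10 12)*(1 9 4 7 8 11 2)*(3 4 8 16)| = |(1 9 8 11 2)(3 4 10 12 7 16)| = 30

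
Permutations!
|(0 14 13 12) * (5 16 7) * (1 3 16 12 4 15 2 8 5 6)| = 45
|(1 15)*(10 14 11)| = 6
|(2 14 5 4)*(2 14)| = |(4 14 5)| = 3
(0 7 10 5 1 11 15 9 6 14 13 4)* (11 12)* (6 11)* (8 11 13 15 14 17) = (0 7 10 5 1 12 6 17 8 11 14 15 9 13 4) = [7, 12, 2, 3, 0, 1, 17, 10, 11, 13, 5, 14, 6, 4, 15, 9, 16, 8]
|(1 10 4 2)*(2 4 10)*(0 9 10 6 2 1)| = 5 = |(0 9 10 6 2)|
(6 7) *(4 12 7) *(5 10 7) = [0, 1, 2, 3, 12, 10, 4, 6, 8, 9, 7, 11, 5] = (4 12 5 10 7 6)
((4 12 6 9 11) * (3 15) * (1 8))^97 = (1 8)(3 15)(4 6 11 12 9)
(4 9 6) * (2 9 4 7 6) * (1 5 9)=(1 5 9 2)(6 7)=[0, 5, 1, 3, 4, 9, 7, 6, 8, 2]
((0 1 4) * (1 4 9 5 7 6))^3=((0 4)(1 9 5 7 6))^3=(0 4)(1 7 9 6 5)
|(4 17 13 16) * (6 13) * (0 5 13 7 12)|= 9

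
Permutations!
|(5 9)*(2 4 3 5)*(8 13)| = |(2 4 3 5 9)(8 13)| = 10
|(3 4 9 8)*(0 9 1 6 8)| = |(0 9)(1 6 8 3 4)| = 10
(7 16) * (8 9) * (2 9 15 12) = [0, 1, 9, 3, 4, 5, 6, 16, 15, 8, 10, 11, 2, 13, 14, 12, 7] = (2 9 8 15 12)(7 16)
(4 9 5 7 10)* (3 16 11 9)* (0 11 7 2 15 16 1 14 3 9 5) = (0 11 5 2 15 16 7 10 4 9)(1 14 3) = [11, 14, 15, 1, 9, 2, 6, 10, 8, 0, 4, 5, 12, 13, 3, 16, 7]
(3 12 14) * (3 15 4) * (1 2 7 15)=[0, 2, 7, 12, 3, 5, 6, 15, 8, 9, 10, 11, 14, 13, 1, 4]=(1 2 7 15 4 3 12 14)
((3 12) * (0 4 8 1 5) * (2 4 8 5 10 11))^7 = (0 5 4 2 11 10 1 8)(3 12)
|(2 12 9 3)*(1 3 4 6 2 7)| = |(1 3 7)(2 12 9 4 6)| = 15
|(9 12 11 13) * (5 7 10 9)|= 7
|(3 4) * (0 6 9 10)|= |(0 6 9 10)(3 4)|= 4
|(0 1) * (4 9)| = 2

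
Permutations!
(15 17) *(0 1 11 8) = (0 1 11 8)(15 17) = [1, 11, 2, 3, 4, 5, 6, 7, 0, 9, 10, 8, 12, 13, 14, 17, 16, 15]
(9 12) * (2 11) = (2 11)(9 12) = [0, 1, 11, 3, 4, 5, 6, 7, 8, 12, 10, 2, 9]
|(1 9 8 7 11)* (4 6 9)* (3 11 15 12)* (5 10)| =10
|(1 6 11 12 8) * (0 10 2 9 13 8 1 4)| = |(0 10 2 9 13 8 4)(1 6 11 12)| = 28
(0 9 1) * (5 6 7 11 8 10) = [9, 0, 2, 3, 4, 6, 7, 11, 10, 1, 5, 8] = (0 9 1)(5 6 7 11 8 10)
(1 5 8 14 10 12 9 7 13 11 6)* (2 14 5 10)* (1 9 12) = (1 10)(2 14)(5 8)(6 9 7 13 11) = [0, 10, 14, 3, 4, 8, 9, 13, 5, 7, 1, 6, 12, 11, 2]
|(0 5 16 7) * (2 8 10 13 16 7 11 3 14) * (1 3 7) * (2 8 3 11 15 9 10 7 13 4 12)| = 16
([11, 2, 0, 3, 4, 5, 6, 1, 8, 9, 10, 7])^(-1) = [2, 7, 1, 3, 4, 5, 6, 11, 8, 9, 10, 0]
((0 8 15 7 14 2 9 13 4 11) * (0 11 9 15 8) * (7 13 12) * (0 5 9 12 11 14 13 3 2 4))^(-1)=(0 13 7 12 4 14 11 9 5)(2 3 15)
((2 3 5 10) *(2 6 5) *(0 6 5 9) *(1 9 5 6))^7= ((0 1 9)(2 3)(5 10 6))^7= (0 1 9)(2 3)(5 10 6)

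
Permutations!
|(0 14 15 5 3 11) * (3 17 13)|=8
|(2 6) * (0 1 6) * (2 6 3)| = 4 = |(6)(0 1 3 2)|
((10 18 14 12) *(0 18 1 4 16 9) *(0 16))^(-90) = ((0 18 14 12 10 1 4)(9 16))^(-90) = (0 18 14 12 10 1 4)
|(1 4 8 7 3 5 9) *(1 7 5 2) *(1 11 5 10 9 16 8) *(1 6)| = 9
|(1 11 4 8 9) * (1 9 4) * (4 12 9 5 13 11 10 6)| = |(1 10 6 4 8 12 9 5 13 11)| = 10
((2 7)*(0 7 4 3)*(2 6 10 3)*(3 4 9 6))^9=((0 7 3)(2 9 6 10 4))^9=(2 4 10 6 9)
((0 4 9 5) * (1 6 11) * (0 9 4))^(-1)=(1 11 6)(5 9)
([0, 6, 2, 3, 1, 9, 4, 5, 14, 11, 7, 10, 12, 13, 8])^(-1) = [0, 4, 2, 3, 6, 7, 1, 10, 14, 5, 11, 9, 12, 13, 8]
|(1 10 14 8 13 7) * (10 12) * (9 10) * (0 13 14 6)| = 8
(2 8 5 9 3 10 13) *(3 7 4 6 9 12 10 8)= [0, 1, 3, 8, 6, 12, 9, 4, 5, 7, 13, 11, 10, 2]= (2 3 8 5 12 10 13)(4 6 9 7)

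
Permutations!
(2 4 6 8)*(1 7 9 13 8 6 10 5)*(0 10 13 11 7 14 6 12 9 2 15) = (0 10 5 1 14 6 12 9 11 7 2 4 13 8 15) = [10, 14, 4, 3, 13, 1, 12, 2, 15, 11, 5, 7, 9, 8, 6, 0]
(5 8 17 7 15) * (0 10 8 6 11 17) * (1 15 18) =(0 10 8)(1 15 5 6 11 17 7 18) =[10, 15, 2, 3, 4, 6, 11, 18, 0, 9, 8, 17, 12, 13, 14, 5, 16, 7, 1]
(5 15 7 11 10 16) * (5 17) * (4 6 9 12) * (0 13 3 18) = (0 13 3 18)(4 6 9 12)(5 15 7 11 10 16 17) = [13, 1, 2, 18, 6, 15, 9, 11, 8, 12, 16, 10, 4, 3, 14, 7, 17, 5, 0]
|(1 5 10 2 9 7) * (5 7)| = 4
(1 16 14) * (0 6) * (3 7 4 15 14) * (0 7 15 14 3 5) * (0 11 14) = (0 6 7 4)(1 16 5 11 14)(3 15) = [6, 16, 2, 15, 0, 11, 7, 4, 8, 9, 10, 14, 12, 13, 1, 3, 5]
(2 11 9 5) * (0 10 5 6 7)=(0 10 5 2 11 9 6 7)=[10, 1, 11, 3, 4, 2, 7, 0, 8, 6, 5, 9]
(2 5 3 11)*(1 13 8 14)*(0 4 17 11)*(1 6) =(0 4 17 11 2 5 3)(1 13 8 14 6) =[4, 13, 5, 0, 17, 3, 1, 7, 14, 9, 10, 2, 12, 8, 6, 15, 16, 11]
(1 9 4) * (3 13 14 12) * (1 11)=(1 9 4 11)(3 13 14 12)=[0, 9, 2, 13, 11, 5, 6, 7, 8, 4, 10, 1, 3, 14, 12]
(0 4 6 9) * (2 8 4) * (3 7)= (0 2 8 4 6 9)(3 7)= [2, 1, 8, 7, 6, 5, 9, 3, 4, 0]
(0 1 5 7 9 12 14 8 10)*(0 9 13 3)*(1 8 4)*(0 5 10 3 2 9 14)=(0 8 3 5 7 13 2 9 12)(1 10 14 4)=[8, 10, 9, 5, 1, 7, 6, 13, 3, 12, 14, 11, 0, 2, 4]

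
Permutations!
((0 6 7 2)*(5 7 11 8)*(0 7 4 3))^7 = (11)(2 7)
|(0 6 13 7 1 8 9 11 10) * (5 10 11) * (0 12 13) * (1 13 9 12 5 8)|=6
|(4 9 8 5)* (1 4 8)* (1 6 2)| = |(1 4 9 6 2)(5 8)| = 10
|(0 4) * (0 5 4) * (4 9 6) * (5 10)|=5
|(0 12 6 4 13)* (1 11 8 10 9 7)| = 30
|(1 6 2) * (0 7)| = |(0 7)(1 6 2)| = 6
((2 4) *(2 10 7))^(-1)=((2 4 10 7))^(-1)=(2 7 10 4)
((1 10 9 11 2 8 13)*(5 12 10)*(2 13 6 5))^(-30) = (13)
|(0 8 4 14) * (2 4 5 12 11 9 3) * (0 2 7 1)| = 9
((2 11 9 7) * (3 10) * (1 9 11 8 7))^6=(11)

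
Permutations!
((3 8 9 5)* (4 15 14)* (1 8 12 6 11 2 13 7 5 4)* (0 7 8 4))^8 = ((0 7 5 3 12 6 11 2 13 8 9)(1 4 15 14))^8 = (15)(0 13 6 5 9 2 12 7 8 11 3)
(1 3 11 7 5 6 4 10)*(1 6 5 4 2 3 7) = (1 7 4 10 6 2 3 11) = [0, 7, 3, 11, 10, 5, 2, 4, 8, 9, 6, 1]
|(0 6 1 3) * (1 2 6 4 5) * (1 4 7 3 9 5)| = |(0 7 3)(1 9 5 4)(2 6)| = 12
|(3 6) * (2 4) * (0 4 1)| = 4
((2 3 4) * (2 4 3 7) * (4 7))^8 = (2 7 4)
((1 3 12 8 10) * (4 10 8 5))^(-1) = (1 10 4 5 12 3)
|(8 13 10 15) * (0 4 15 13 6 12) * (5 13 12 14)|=10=|(0 4 15 8 6 14 5 13 10 12)|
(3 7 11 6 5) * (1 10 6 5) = (1 10 6)(3 7 11 5) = [0, 10, 2, 7, 4, 3, 1, 11, 8, 9, 6, 5]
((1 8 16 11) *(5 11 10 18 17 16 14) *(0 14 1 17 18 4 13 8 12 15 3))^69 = (18)(0 3 15 12 1 8 13 4 10 16 17 11 5 14)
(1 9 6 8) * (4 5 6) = [0, 9, 2, 3, 5, 6, 8, 7, 1, 4] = (1 9 4 5 6 8)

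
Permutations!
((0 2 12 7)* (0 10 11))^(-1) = ((0 2 12 7 10 11))^(-1) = (0 11 10 7 12 2)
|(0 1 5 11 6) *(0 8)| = 6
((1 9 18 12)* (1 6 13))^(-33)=((1 9 18 12 6 13))^(-33)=(1 12)(6 9)(13 18)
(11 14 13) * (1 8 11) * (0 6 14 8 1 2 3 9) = (0 6 14 13 2 3 9)(8 11) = [6, 1, 3, 9, 4, 5, 14, 7, 11, 0, 10, 8, 12, 2, 13]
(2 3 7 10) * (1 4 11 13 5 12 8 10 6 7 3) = (1 4 11 13 5 12 8 10 2)(6 7) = [0, 4, 1, 3, 11, 12, 7, 6, 10, 9, 2, 13, 8, 5]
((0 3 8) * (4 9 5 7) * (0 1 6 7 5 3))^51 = (1 7 9 8 6 4 3)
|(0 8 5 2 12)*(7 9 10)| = 15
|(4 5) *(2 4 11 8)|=|(2 4 5 11 8)|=5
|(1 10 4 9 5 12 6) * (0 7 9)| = |(0 7 9 5 12 6 1 10 4)| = 9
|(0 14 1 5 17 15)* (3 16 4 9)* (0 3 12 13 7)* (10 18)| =|(0 14 1 5 17 15 3 16 4 9 12 13 7)(10 18)| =26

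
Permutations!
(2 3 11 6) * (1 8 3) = [0, 8, 1, 11, 4, 5, 2, 7, 3, 9, 10, 6] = (1 8 3 11 6 2)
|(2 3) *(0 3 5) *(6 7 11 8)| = |(0 3 2 5)(6 7 11 8)| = 4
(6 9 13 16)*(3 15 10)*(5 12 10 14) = (3 15 14 5 12 10)(6 9 13 16) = [0, 1, 2, 15, 4, 12, 9, 7, 8, 13, 3, 11, 10, 16, 5, 14, 6]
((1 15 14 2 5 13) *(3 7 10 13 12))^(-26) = ((1 15 14 2 5 12 3 7 10 13))^(-26) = (1 5 10 14 3)(2 7 15 12 13)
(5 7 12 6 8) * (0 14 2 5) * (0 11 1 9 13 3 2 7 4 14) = (1 9 13 3 2 5 4 14 7 12 6 8 11) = [0, 9, 5, 2, 14, 4, 8, 12, 11, 13, 10, 1, 6, 3, 7]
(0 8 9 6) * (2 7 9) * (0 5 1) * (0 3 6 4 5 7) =(0 8 2)(1 3 6 7 9 4 5) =[8, 3, 0, 6, 5, 1, 7, 9, 2, 4]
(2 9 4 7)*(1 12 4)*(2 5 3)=[0, 12, 9, 2, 7, 3, 6, 5, 8, 1, 10, 11, 4]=(1 12 4 7 5 3 2 9)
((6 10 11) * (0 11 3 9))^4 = (0 3 6)(9 10 11)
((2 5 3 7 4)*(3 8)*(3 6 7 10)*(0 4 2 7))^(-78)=((0 4 7 2 5 8 6)(3 10))^(-78)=(10)(0 6 8 5 2 7 4)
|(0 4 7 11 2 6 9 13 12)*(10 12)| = 10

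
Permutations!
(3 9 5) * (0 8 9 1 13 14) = (0 8 9 5 3 1 13 14) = [8, 13, 2, 1, 4, 3, 6, 7, 9, 5, 10, 11, 12, 14, 0]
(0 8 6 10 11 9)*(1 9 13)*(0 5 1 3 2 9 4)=(0 8 6 10 11 13 3 2 9 5 1 4)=[8, 4, 9, 2, 0, 1, 10, 7, 6, 5, 11, 13, 12, 3]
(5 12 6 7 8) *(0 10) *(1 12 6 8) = [10, 12, 2, 3, 4, 6, 7, 1, 5, 9, 0, 11, 8] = (0 10)(1 12 8 5 6 7)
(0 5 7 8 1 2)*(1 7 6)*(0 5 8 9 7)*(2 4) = (0 8)(1 4 2 5 6)(7 9) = [8, 4, 5, 3, 2, 6, 1, 9, 0, 7]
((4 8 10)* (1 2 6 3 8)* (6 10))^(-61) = (1 4 10 2)(3 6 8)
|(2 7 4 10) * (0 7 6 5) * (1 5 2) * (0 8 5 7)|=4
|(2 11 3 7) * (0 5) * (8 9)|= |(0 5)(2 11 3 7)(8 9)|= 4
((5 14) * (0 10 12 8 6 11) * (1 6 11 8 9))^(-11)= (0 6 12 11 1 10 8 9)(5 14)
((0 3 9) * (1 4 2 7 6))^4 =(0 3 9)(1 6 7 2 4)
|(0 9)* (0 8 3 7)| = |(0 9 8 3 7)| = 5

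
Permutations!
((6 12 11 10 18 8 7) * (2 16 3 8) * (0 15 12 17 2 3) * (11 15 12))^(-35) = (0 10 7 16 11 8 2 15 3 17 12 18 6)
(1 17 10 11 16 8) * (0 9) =(0 9)(1 17 10 11 16 8) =[9, 17, 2, 3, 4, 5, 6, 7, 1, 0, 11, 16, 12, 13, 14, 15, 8, 10]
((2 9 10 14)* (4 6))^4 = ((2 9 10 14)(4 6))^4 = (14)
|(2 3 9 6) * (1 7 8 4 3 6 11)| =14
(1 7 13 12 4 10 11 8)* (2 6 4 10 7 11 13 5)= [0, 11, 6, 3, 7, 2, 4, 5, 1, 9, 13, 8, 10, 12]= (1 11 8)(2 6 4 7 5)(10 13 12)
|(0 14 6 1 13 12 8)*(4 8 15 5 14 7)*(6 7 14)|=|(0 14 7 4 8)(1 13 12 15 5 6)|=30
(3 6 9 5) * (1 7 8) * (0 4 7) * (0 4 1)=(0 1 4 7 8)(3 6 9 5)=[1, 4, 2, 6, 7, 3, 9, 8, 0, 5]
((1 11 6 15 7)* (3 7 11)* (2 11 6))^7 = (1 3 7)(2 11)(6 15) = ((1 3 7)(2 11)(6 15))^7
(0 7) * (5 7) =(0 5 7) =[5, 1, 2, 3, 4, 7, 6, 0]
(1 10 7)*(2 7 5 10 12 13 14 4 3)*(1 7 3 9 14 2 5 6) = (1 12 13 2 3 5 10 6)(4 9 14) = [0, 12, 3, 5, 9, 10, 1, 7, 8, 14, 6, 11, 13, 2, 4]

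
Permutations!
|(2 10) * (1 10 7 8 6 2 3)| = 12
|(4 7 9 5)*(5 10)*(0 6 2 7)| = 8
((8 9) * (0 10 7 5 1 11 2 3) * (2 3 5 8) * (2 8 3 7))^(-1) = ((0 10 2 5 1 11 7 3)(8 9))^(-1) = (0 3 7 11 1 5 2 10)(8 9)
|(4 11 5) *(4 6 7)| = |(4 11 5 6 7)| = 5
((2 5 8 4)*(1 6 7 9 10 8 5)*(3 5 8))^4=((1 6 7 9 10 3 5 8 4 2))^4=(1 10 4 7 5)(2 9 8 6 3)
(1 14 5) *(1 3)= (1 14 5 3)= [0, 14, 2, 1, 4, 3, 6, 7, 8, 9, 10, 11, 12, 13, 5]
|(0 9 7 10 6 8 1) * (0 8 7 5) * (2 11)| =|(0 9 5)(1 8)(2 11)(6 7 10)| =6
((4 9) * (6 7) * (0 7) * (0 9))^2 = ((0 7 6 9 4))^2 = (0 6 4 7 9)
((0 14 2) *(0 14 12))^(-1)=(0 12)(2 14)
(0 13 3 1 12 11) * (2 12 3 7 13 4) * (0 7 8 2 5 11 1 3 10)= [4, 10, 12, 3, 5, 11, 6, 13, 2, 9, 0, 7, 1, 8]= (0 4 5 11 7 13 8 2 12 1 10)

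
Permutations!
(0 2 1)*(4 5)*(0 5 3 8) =(0 2 1 5 4 3 8) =[2, 5, 1, 8, 3, 4, 6, 7, 0]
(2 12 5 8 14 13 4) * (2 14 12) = (4 14 13)(5 8 12) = [0, 1, 2, 3, 14, 8, 6, 7, 12, 9, 10, 11, 5, 4, 13]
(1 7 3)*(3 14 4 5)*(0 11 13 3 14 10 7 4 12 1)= (0 11 13 3)(1 4 5 14 12)(7 10)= [11, 4, 2, 0, 5, 14, 6, 10, 8, 9, 7, 13, 1, 3, 12]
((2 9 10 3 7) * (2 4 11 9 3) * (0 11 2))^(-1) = (0 10 9 11)(2 4 7 3)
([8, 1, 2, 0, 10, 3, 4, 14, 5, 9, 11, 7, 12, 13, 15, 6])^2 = [5, 1, 2, 8, 11, 0, 10, 15, 3, 9, 7, 14, 12, 13, 6, 4]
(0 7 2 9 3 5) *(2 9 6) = (0 7 9 3 5)(2 6) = [7, 1, 6, 5, 4, 0, 2, 9, 8, 3]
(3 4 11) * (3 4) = (4 11) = [0, 1, 2, 3, 11, 5, 6, 7, 8, 9, 10, 4]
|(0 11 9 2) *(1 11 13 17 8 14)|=9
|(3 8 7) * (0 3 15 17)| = 6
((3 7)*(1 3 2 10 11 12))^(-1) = ((1 3 7 2 10 11 12))^(-1) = (1 12 11 10 2 7 3)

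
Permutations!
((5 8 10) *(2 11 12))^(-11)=((2 11 12)(5 8 10))^(-11)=(2 11 12)(5 8 10)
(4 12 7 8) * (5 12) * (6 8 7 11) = (4 5 12 11 6 8) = [0, 1, 2, 3, 5, 12, 8, 7, 4, 9, 10, 6, 11]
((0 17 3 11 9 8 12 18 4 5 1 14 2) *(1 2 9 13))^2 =((0 17 3 11 13 1 14 9 8 12 18 4 5 2))^2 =(0 3 13 14 8 18 5)(1 9 12 4 2 17 11)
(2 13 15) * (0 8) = (0 8)(2 13 15) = [8, 1, 13, 3, 4, 5, 6, 7, 0, 9, 10, 11, 12, 15, 14, 2]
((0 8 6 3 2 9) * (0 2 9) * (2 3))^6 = ((0 8 6 2)(3 9))^6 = (9)(0 6)(2 8)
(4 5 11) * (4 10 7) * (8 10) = [0, 1, 2, 3, 5, 11, 6, 4, 10, 9, 7, 8] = (4 5 11 8 10 7)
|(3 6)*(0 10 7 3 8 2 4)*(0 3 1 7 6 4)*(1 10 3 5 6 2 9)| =11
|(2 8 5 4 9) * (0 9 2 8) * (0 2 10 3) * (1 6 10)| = 9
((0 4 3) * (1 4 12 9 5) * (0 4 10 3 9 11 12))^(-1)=(1 5 9 4 3 10)(11 12)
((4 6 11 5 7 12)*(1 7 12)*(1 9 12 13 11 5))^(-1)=(1 11 13 5 6 4 12 9 7)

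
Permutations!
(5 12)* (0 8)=(0 8)(5 12)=[8, 1, 2, 3, 4, 12, 6, 7, 0, 9, 10, 11, 5]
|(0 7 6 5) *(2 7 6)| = 6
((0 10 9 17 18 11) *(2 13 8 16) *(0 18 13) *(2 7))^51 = ((0 10 9 17 13 8 16 7 2)(11 18))^51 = (0 16 17)(2 8 9)(7 13 10)(11 18)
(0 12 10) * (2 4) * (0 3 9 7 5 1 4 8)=(0 12 10 3 9 7 5 1 4 2 8)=[12, 4, 8, 9, 2, 1, 6, 5, 0, 7, 3, 11, 10]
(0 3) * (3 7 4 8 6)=(0 7 4 8 6 3)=[7, 1, 2, 0, 8, 5, 3, 4, 6]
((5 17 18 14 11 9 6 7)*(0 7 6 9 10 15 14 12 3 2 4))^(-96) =((0 7 5 17 18 12 3 2 4)(10 15 14 11))^(-96) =(0 17 3)(2 7 18)(4 5 12)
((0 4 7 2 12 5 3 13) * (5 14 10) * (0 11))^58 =(0 2 10 13 4 12 5 11 7 14 3)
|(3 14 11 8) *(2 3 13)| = 6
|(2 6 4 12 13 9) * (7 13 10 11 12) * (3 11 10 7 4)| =|(2 6 3 11 12 7 13 9)| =8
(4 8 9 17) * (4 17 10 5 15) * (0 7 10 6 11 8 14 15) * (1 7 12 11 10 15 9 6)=[12, 7, 2, 3, 14, 0, 10, 15, 6, 1, 5, 8, 11, 13, 9, 4, 16, 17]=(17)(0 12 11 8 6 10 5)(1 7 15 4 14 9)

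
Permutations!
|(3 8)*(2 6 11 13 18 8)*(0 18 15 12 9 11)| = |(0 18 8 3 2 6)(9 11 13 15 12)| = 30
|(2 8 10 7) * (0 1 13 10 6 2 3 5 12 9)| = |(0 1 13 10 7 3 5 12 9)(2 8 6)| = 9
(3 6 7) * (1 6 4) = (1 6 7 3 4) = [0, 6, 2, 4, 1, 5, 7, 3]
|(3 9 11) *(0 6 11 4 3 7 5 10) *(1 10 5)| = 6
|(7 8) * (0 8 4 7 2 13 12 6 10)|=14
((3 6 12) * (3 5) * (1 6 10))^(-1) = ((1 6 12 5 3 10))^(-1) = (1 10 3 5 12 6)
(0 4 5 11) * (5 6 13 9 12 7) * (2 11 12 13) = (0 4 6 2 11)(5 12 7)(9 13) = [4, 1, 11, 3, 6, 12, 2, 5, 8, 13, 10, 0, 7, 9]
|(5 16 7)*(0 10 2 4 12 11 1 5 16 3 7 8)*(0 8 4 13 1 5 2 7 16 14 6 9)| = 6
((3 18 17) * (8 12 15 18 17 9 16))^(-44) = (8 9 15)(12 16 18)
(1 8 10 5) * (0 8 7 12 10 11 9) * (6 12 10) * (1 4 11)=(0 8 1 7 10 5 4 11 9)(6 12)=[8, 7, 2, 3, 11, 4, 12, 10, 1, 0, 5, 9, 6]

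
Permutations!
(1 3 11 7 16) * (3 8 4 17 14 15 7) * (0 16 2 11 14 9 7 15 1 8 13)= (0 16 8 4 17 9 7 2 11 3 14 1 13)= [16, 13, 11, 14, 17, 5, 6, 2, 4, 7, 10, 3, 12, 0, 1, 15, 8, 9]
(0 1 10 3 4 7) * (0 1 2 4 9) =[2, 10, 4, 9, 7, 5, 6, 1, 8, 0, 3] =(0 2 4 7 1 10 3 9)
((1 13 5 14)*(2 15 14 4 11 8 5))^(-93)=((1 13 2 15 14)(4 11 8 5))^(-93)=(1 2 14 13 15)(4 5 8 11)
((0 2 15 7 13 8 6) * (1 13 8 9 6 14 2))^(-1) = (0 6 9 13 1)(2 14 8 7 15)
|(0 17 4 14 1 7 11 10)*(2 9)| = 8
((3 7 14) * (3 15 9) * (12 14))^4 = ((3 7 12 14 15 9))^4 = (3 15 12)(7 9 14)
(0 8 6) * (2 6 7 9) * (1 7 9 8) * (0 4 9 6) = (0 1 7 8 6 4 9 2) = [1, 7, 0, 3, 9, 5, 4, 8, 6, 2]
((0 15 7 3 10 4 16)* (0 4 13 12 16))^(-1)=((0 15 7 3 10 13 12 16 4))^(-1)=(0 4 16 12 13 10 3 7 15)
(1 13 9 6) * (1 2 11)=[0, 13, 11, 3, 4, 5, 2, 7, 8, 6, 10, 1, 12, 9]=(1 13 9 6 2 11)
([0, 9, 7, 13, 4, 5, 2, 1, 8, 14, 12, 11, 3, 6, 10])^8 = (1 2 13 12 14)(3 10 9 7 6)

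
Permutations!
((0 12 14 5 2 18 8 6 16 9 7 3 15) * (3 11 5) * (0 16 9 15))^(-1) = ((0 12 14 3)(2 18 8 6 9 7 11 5)(15 16))^(-1) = (0 3 14 12)(2 5 11 7 9 6 8 18)(15 16)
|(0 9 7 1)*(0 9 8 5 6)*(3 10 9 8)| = 9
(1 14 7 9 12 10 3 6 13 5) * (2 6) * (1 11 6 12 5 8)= [0, 14, 12, 2, 4, 11, 13, 9, 1, 5, 3, 6, 10, 8, 7]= (1 14 7 9 5 11 6 13 8)(2 12 10 3)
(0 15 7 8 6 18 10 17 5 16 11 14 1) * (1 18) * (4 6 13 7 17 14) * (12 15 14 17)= [14, 0, 2, 3, 6, 16, 1, 8, 13, 9, 17, 4, 15, 7, 18, 12, 11, 5, 10]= (0 14 18 10 17 5 16 11 4 6 1)(7 8 13)(12 15)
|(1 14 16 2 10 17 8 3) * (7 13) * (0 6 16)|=|(0 6 16 2 10 17 8 3 1 14)(7 13)|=10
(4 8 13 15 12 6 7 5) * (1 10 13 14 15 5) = (1 10 13 5 4 8 14 15 12 6 7) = [0, 10, 2, 3, 8, 4, 7, 1, 14, 9, 13, 11, 6, 5, 15, 12]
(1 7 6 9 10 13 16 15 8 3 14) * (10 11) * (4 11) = (1 7 6 9 4 11 10 13 16 15 8 3 14) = [0, 7, 2, 14, 11, 5, 9, 6, 3, 4, 13, 10, 12, 16, 1, 8, 15]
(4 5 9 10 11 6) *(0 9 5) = (0 9 10 11 6 4) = [9, 1, 2, 3, 0, 5, 4, 7, 8, 10, 11, 6]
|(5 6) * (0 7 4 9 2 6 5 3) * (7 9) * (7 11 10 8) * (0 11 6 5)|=28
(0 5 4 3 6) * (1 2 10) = [5, 2, 10, 6, 3, 4, 0, 7, 8, 9, 1] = (0 5 4 3 6)(1 2 10)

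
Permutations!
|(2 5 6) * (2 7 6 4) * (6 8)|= |(2 5 4)(6 7 8)|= 3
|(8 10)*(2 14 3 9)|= |(2 14 3 9)(8 10)|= 4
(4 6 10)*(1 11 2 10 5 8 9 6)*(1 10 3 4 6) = [0, 11, 3, 4, 10, 8, 5, 7, 9, 1, 6, 2] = (1 11 2 3 4 10 6 5 8 9)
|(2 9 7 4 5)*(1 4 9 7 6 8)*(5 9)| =|(1 4 9 6 8)(2 7 5)| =15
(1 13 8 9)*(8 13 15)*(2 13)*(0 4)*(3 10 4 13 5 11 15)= (0 13 2 5 11 15 8 9 1 3 10 4)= [13, 3, 5, 10, 0, 11, 6, 7, 9, 1, 4, 15, 12, 2, 14, 8]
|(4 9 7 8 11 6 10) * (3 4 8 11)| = 8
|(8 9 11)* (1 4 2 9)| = 6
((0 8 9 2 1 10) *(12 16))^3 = (0 2)(1 8)(9 10)(12 16)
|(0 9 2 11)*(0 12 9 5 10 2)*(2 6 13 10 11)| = |(0 5 11 12 9)(6 13 10)| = 15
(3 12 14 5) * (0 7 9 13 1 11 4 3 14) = [7, 11, 2, 12, 3, 14, 6, 9, 8, 13, 10, 4, 0, 1, 5] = (0 7 9 13 1 11 4 3 12)(5 14)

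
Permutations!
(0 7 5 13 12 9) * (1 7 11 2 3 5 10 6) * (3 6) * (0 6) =(0 11 2)(1 7 10 3 5 13 12 9 6) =[11, 7, 0, 5, 4, 13, 1, 10, 8, 6, 3, 2, 9, 12]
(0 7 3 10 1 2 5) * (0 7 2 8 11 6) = [2, 8, 5, 10, 4, 7, 0, 3, 11, 9, 1, 6] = (0 2 5 7 3 10 1 8 11 6)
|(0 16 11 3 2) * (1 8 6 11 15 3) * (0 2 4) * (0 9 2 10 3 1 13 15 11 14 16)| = 40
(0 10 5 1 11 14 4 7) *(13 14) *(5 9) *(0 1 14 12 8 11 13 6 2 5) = (0 10 9)(1 13 12 8 11 6 2 5 14 4 7) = [10, 13, 5, 3, 7, 14, 2, 1, 11, 0, 9, 6, 8, 12, 4]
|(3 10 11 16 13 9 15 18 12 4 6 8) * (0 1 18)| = |(0 1 18 12 4 6 8 3 10 11 16 13 9 15)| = 14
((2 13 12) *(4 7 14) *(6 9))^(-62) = (2 13 12)(4 7 14)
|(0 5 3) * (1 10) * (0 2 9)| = |(0 5 3 2 9)(1 10)| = 10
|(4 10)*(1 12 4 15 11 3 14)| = 8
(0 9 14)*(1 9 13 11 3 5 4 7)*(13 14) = (0 14)(1 9 13 11 3 5 4 7) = [14, 9, 2, 5, 7, 4, 6, 1, 8, 13, 10, 3, 12, 11, 0]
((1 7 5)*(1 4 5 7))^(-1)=(7)(4 5)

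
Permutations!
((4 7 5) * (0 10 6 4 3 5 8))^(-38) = (0 7 6)(4 10 8)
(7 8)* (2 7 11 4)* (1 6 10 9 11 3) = [0, 6, 7, 1, 2, 5, 10, 8, 3, 11, 9, 4] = (1 6 10 9 11 4 2 7 8 3)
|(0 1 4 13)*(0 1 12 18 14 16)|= 15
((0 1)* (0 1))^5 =((1))^5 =(1)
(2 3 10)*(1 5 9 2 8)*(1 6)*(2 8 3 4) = (1 5 9 8 6)(2 4)(3 10) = [0, 5, 4, 10, 2, 9, 1, 7, 6, 8, 3]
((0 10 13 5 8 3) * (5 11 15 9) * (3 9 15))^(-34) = ((15)(0 10 13 11 3)(5 8 9))^(-34) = (15)(0 10 13 11 3)(5 9 8)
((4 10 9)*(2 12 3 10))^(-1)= ((2 12 3 10 9 4))^(-1)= (2 4 9 10 3 12)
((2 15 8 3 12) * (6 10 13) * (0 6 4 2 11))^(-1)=(0 11 12 3 8 15 2 4 13 10 6)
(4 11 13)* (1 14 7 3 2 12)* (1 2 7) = (1 14)(2 12)(3 7)(4 11 13) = [0, 14, 12, 7, 11, 5, 6, 3, 8, 9, 10, 13, 2, 4, 1]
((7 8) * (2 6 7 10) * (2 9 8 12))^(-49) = (2 12 7 6)(8 9 10)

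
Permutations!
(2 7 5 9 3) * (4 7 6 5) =(2 6 5 9 3)(4 7) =[0, 1, 6, 2, 7, 9, 5, 4, 8, 3]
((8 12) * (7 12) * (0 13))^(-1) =(0 13)(7 8 12)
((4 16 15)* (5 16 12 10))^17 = (4 15 16 5 10 12)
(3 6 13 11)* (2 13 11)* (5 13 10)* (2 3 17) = [0, 1, 10, 6, 4, 13, 11, 7, 8, 9, 5, 17, 12, 3, 14, 15, 16, 2] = (2 10 5 13 3 6 11 17)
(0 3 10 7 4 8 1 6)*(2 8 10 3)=[2, 6, 8, 3, 10, 5, 0, 4, 1, 9, 7]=(0 2 8 1 6)(4 10 7)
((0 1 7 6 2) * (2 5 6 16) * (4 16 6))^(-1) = (0 2 16 4 5 6 7 1)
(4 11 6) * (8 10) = [0, 1, 2, 3, 11, 5, 4, 7, 10, 9, 8, 6] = (4 11 6)(8 10)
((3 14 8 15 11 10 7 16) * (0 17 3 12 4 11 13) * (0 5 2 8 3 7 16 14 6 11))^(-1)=((0 17 7 14 3 6 11 10 16 12 4)(2 8 15 13 5))^(-1)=(0 4 12 16 10 11 6 3 14 7 17)(2 5 13 15 8)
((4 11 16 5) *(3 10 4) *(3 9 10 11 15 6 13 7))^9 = ((3 11 16 5 9 10 4 15 6 13 7))^9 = (3 13 15 10 5 11 7 6 4 9 16)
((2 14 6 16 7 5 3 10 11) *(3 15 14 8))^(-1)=(2 11 10 3 8)(5 7 16 6 14 15)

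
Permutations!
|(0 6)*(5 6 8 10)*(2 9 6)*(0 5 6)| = 7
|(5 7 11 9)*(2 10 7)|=|(2 10 7 11 9 5)|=6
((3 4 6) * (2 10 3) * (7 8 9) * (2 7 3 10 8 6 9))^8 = ((10)(2 8)(3 4 9)(6 7))^8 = (10)(3 9 4)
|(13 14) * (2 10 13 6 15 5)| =7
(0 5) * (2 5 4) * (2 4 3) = [3, 1, 5, 2, 4, 0] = (0 3 2 5)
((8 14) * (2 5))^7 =((2 5)(8 14))^7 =(2 5)(8 14)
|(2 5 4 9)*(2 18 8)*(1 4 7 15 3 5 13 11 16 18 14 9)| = |(1 4)(2 13 11 16 18 8)(3 5 7 15)(9 14)| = 12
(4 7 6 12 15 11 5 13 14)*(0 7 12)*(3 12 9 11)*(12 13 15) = (0 7 6)(3 13 14 4 9 11 5 15) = [7, 1, 2, 13, 9, 15, 0, 6, 8, 11, 10, 5, 12, 14, 4, 3]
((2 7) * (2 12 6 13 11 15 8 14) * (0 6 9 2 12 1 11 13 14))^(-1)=(0 8 15 11 1 7 2 9 12 14 6)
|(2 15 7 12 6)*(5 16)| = 10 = |(2 15 7 12 6)(5 16)|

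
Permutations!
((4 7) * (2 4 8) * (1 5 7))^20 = (1 7 2)(4 5 8)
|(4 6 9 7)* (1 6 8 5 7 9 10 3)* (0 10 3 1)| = |(0 10 1 6 3)(4 8 5 7)| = 20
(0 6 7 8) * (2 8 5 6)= [2, 1, 8, 3, 4, 6, 7, 5, 0]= (0 2 8)(5 6 7)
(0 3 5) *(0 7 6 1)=(0 3 5 7 6 1)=[3, 0, 2, 5, 4, 7, 1, 6]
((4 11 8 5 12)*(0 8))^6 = ((0 8 5 12 4 11))^6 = (12)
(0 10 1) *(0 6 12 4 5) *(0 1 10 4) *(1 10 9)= (0 4 5 10 9 1 6 12)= [4, 6, 2, 3, 5, 10, 12, 7, 8, 1, 9, 11, 0]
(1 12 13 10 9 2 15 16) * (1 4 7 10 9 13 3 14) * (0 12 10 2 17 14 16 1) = [12, 10, 15, 16, 7, 5, 6, 2, 8, 17, 13, 11, 3, 9, 0, 1, 4, 14] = (0 12 3 16 4 7 2 15 1 10 13 9 17 14)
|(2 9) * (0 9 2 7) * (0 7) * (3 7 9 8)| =5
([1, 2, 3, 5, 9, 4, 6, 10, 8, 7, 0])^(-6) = [3, 5, 4, 9, 10, 7, 6, 1, 8, 0, 2]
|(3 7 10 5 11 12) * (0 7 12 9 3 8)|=9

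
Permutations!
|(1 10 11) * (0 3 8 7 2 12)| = |(0 3 8 7 2 12)(1 10 11)| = 6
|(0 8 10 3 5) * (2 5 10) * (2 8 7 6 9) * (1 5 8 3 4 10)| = 18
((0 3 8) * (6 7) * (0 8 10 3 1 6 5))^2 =((0 1 6 7 5)(3 10))^2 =(10)(0 6 5 1 7)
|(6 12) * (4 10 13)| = 6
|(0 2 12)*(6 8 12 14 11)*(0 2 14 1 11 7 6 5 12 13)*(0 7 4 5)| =8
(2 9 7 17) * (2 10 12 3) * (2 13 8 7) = (2 9)(3 13 8 7 17 10 12) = [0, 1, 9, 13, 4, 5, 6, 17, 7, 2, 12, 11, 3, 8, 14, 15, 16, 10]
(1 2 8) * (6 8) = (1 2 6 8) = [0, 2, 6, 3, 4, 5, 8, 7, 1]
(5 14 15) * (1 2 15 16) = (1 2 15 5 14 16) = [0, 2, 15, 3, 4, 14, 6, 7, 8, 9, 10, 11, 12, 13, 16, 5, 1]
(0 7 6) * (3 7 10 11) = [10, 1, 2, 7, 4, 5, 0, 6, 8, 9, 11, 3] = (0 10 11 3 7 6)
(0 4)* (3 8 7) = (0 4)(3 8 7) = [4, 1, 2, 8, 0, 5, 6, 3, 7]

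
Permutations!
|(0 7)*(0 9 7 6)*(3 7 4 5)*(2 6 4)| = |(0 4 5 3 7 9 2 6)| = 8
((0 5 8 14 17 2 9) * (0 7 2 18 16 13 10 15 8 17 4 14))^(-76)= (0 13 5 10 17 15 18 8 16)(2 7 9)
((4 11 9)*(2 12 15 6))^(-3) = ((2 12 15 6)(4 11 9))^(-3) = (2 12 15 6)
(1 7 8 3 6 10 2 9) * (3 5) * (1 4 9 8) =(1 7)(2 8 5 3 6 10)(4 9) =[0, 7, 8, 6, 9, 3, 10, 1, 5, 4, 2]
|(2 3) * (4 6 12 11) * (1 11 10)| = |(1 11 4 6 12 10)(2 3)| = 6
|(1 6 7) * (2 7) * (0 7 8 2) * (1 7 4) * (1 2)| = 6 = |(0 4 2 8 1 6)|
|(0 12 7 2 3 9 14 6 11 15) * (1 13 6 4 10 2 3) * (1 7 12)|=42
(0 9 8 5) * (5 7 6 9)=(0 5)(6 9 8 7)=[5, 1, 2, 3, 4, 0, 9, 6, 7, 8]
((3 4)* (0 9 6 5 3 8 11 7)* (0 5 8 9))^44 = ((3 4 9 6 8 11 7 5))^44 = (3 8)(4 11)(5 6)(7 9)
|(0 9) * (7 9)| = |(0 7 9)| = 3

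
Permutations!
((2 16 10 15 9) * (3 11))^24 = ((2 16 10 15 9)(3 11))^24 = (2 9 15 10 16)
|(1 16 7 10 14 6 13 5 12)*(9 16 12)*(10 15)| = 18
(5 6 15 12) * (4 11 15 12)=(4 11 15)(5 6 12)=[0, 1, 2, 3, 11, 6, 12, 7, 8, 9, 10, 15, 5, 13, 14, 4]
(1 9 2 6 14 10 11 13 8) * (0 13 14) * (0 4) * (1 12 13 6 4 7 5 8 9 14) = (0 6 7 5 8 12 13 9 2 4)(1 14 10 11) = [6, 14, 4, 3, 0, 8, 7, 5, 12, 2, 11, 1, 13, 9, 10]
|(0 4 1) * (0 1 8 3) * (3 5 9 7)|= |(0 4 8 5 9 7 3)|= 7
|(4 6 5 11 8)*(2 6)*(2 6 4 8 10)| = |(2 4 6 5 11 10)| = 6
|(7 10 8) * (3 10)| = 4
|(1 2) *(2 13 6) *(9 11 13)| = 6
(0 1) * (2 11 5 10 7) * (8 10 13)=[1, 0, 11, 3, 4, 13, 6, 2, 10, 9, 7, 5, 12, 8]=(0 1)(2 11 5 13 8 10 7)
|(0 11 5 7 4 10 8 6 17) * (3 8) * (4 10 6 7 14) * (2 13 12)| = 84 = |(0 11 5 14 4 6 17)(2 13 12)(3 8 7 10)|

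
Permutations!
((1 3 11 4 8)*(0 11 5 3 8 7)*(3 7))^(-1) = (0 7 5 3 4 11)(1 8)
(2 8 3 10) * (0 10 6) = [10, 1, 8, 6, 4, 5, 0, 7, 3, 9, 2] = (0 10 2 8 3 6)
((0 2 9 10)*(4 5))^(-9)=((0 2 9 10)(4 5))^(-9)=(0 10 9 2)(4 5)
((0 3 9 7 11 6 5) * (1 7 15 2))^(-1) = ((0 3 9 15 2 1 7 11 6 5))^(-1) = (0 5 6 11 7 1 2 15 9 3)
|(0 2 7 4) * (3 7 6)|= 6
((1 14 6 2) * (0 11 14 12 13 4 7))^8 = ((0 11 14 6 2 1 12 13 4 7))^8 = (0 4 12 2 14)(1 6 11 7 13)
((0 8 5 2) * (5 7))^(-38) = ((0 8 7 5 2))^(-38) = (0 7 2 8 5)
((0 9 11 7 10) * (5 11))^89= ((0 9 5 11 7 10))^89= (0 10 7 11 5 9)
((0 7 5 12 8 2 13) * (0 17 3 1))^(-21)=(0 1 3 17 13 2 8 12 5 7)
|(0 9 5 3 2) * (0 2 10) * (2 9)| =|(0 2 9 5 3 10)| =6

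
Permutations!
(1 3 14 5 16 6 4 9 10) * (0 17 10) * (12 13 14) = (0 17 10 1 3 12 13 14 5 16 6 4 9) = [17, 3, 2, 12, 9, 16, 4, 7, 8, 0, 1, 11, 13, 14, 5, 15, 6, 10]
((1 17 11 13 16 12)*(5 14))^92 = ((1 17 11 13 16 12)(5 14))^92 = (1 11 16)(12 17 13)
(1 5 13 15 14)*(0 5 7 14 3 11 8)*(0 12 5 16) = (0 16)(1 7 14)(3 11 8 12 5 13 15) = [16, 7, 2, 11, 4, 13, 6, 14, 12, 9, 10, 8, 5, 15, 1, 3, 0]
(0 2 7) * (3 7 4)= [2, 1, 4, 7, 3, 5, 6, 0]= (0 2 4 3 7)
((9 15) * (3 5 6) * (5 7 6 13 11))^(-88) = (15)(3 6 7)(5 11 13)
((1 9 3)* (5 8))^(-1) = ((1 9 3)(5 8))^(-1) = (1 3 9)(5 8)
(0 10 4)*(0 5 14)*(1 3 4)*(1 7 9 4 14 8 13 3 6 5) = (0 10 7 9 4 1 6 5 8 13 3 14) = [10, 6, 2, 14, 1, 8, 5, 9, 13, 4, 7, 11, 12, 3, 0]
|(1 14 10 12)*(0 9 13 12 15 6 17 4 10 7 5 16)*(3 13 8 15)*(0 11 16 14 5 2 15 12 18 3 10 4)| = 12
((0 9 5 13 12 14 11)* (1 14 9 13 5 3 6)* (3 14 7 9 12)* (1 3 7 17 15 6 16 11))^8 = (0 6 14)(1 13 3)(7 16 17)(9 11 15)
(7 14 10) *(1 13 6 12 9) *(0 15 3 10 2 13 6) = (0 15 3 10 7 14 2 13)(1 6 12 9) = [15, 6, 13, 10, 4, 5, 12, 14, 8, 1, 7, 11, 9, 0, 2, 3]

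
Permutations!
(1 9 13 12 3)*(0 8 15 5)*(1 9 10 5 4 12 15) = (0 8 1 10 5)(3 9 13 15 4 12) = [8, 10, 2, 9, 12, 0, 6, 7, 1, 13, 5, 11, 3, 15, 14, 4]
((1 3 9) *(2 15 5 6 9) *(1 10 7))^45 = (15)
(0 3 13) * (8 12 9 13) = (0 3 8 12 9 13) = [3, 1, 2, 8, 4, 5, 6, 7, 12, 13, 10, 11, 9, 0]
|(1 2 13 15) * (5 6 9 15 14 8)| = 9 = |(1 2 13 14 8 5 6 9 15)|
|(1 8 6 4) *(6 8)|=3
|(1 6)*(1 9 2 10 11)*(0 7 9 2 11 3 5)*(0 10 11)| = |(0 7 9)(1 6 2 11)(3 5 10)| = 12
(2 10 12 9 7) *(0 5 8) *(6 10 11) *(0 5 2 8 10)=[2, 1, 11, 3, 4, 10, 0, 8, 5, 7, 12, 6, 9]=(0 2 11 6)(5 10 12 9 7 8)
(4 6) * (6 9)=[0, 1, 2, 3, 9, 5, 4, 7, 8, 6]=(4 9 6)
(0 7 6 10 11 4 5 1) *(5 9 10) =[7, 0, 2, 3, 9, 1, 5, 6, 8, 10, 11, 4] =(0 7 6 5 1)(4 9 10 11)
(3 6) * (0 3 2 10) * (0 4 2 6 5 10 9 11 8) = [3, 1, 9, 5, 2, 10, 6, 7, 0, 11, 4, 8] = (0 3 5 10 4 2 9 11 8)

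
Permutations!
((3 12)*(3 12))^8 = ((12))^8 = (12)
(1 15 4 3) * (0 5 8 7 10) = (0 5 8 7 10)(1 15 4 3) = [5, 15, 2, 1, 3, 8, 6, 10, 7, 9, 0, 11, 12, 13, 14, 4]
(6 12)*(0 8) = [8, 1, 2, 3, 4, 5, 12, 7, 0, 9, 10, 11, 6] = (0 8)(6 12)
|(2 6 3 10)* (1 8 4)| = 12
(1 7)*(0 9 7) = (0 9 7 1) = [9, 0, 2, 3, 4, 5, 6, 1, 8, 7]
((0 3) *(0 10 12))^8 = ((0 3 10 12))^8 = (12)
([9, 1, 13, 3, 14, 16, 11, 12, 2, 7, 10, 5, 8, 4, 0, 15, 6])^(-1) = (0 14 4 13 2 8 12 7 9)(5 11 6 16)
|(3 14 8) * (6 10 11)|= |(3 14 8)(6 10 11)|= 3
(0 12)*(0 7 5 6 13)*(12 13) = (0 13)(5 6 12 7) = [13, 1, 2, 3, 4, 6, 12, 5, 8, 9, 10, 11, 7, 0]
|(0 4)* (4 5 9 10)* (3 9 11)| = 7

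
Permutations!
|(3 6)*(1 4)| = |(1 4)(3 6)| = 2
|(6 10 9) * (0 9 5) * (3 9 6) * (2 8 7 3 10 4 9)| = 12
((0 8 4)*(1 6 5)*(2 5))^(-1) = ((0 8 4)(1 6 2 5))^(-1) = (0 4 8)(1 5 2 6)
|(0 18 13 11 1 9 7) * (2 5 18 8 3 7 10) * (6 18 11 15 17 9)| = |(0 8 3 7)(1 6 18 13 15 17 9 10 2 5 11)| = 44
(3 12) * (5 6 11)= (3 12)(5 6 11)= [0, 1, 2, 12, 4, 6, 11, 7, 8, 9, 10, 5, 3]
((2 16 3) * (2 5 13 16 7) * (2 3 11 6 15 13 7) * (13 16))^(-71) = (3 5 7)(6 15 16 11)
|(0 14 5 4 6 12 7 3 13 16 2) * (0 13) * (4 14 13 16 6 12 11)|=|(0 13 6 11 4 12 7 3)(2 16)(5 14)|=8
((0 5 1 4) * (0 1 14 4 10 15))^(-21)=((0 5 14 4 1 10 15))^(-21)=(15)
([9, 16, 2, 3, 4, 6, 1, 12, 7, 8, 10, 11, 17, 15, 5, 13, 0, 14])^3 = (0 7 14 1 9 12 5 16 8 17 6)(13 15)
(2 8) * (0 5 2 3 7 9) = [5, 1, 8, 7, 4, 2, 6, 9, 3, 0] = (0 5 2 8 3 7 9)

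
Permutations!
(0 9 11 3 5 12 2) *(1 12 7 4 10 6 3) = (0 9 11 1 12 2)(3 5 7 4 10 6) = [9, 12, 0, 5, 10, 7, 3, 4, 8, 11, 6, 1, 2]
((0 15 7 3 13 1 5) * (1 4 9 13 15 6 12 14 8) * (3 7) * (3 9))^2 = (0 12 8 5 6 14 1)(3 9 4 15 13)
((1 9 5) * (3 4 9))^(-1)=(1 5 9 4 3)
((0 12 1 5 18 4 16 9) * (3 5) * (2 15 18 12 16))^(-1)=(0 9 16)(1 12 5 3)(2 4 18 15)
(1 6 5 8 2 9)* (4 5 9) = (1 6 9)(2 4 5 8) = [0, 6, 4, 3, 5, 8, 9, 7, 2, 1]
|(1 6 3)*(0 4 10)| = 3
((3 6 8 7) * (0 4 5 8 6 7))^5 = (0 4 5 8)(3 7)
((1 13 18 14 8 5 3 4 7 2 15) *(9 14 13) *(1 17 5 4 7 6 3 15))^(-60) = (18)(1 8 3)(2 14 6)(4 7 9)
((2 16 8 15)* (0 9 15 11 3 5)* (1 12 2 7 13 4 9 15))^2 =((0 15 7 13 4 9 1 12 2 16 8 11 3 5))^2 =(0 7 4 1 2 8 3)(5 15 13 9 12 16 11)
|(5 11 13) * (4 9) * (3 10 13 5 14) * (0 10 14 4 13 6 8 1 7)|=|(0 10 6 8 1 7)(3 14)(4 9 13)(5 11)|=6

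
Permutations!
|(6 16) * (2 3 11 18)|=|(2 3 11 18)(6 16)|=4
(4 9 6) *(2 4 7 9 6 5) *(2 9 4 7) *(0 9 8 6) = (0 9 5 8 6 2 7 4) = [9, 1, 7, 3, 0, 8, 2, 4, 6, 5]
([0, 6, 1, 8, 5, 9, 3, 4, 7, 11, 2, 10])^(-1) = (1 2 10 11 9 5 4 7 8 3 6)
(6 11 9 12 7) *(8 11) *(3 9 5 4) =(3 9 12 7 6 8 11 5 4) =[0, 1, 2, 9, 3, 4, 8, 6, 11, 12, 10, 5, 7]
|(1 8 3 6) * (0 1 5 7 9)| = |(0 1 8 3 6 5 7 9)| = 8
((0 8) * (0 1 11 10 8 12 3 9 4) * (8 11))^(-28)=(0 3 4 12 9)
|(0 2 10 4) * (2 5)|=5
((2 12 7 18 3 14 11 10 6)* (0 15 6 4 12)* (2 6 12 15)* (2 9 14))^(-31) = (0 4 3 11 7 9 15 2 10 18 14 12)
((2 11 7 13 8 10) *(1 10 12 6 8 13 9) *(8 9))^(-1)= (13)(1 9 6 12 8 7 11 2 10)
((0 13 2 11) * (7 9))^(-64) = (13)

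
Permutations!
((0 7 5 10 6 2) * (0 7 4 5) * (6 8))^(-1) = (0 7 2 6 8 10 5 4)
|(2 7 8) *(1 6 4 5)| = |(1 6 4 5)(2 7 8)| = 12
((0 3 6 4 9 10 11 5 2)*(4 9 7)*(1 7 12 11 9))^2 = ((0 3 6 1 7 4 12 11 5 2)(9 10))^2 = (0 6 7 12 5)(1 4 11 2 3)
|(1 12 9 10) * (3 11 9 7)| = 7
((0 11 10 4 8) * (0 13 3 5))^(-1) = ((0 11 10 4 8 13 3 5))^(-1) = (0 5 3 13 8 4 10 11)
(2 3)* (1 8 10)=(1 8 10)(2 3)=[0, 8, 3, 2, 4, 5, 6, 7, 10, 9, 1]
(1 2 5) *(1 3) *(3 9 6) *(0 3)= (0 3 1 2 5 9 6)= [3, 2, 5, 1, 4, 9, 0, 7, 8, 6]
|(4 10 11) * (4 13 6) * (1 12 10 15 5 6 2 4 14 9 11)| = |(1 12 10)(2 4 15 5 6 14 9 11 13)| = 9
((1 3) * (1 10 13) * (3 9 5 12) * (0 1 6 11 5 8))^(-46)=(0 9)(1 8)(3 6 12 13 5 10 11)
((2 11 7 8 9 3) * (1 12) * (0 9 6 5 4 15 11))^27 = (0 2 3 9)(1 12)(4 5 6 8 7 11 15)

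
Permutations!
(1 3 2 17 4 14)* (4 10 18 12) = (1 3 2 17 10 18 12 4 14) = [0, 3, 17, 2, 14, 5, 6, 7, 8, 9, 18, 11, 4, 13, 1, 15, 16, 10, 12]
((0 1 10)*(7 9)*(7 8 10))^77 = (0 10 8 9 7 1)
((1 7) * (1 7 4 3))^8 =((7)(1 4 3))^8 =(7)(1 3 4)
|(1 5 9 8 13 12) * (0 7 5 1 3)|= 8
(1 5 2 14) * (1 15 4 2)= [0, 5, 14, 3, 2, 1, 6, 7, 8, 9, 10, 11, 12, 13, 15, 4]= (1 5)(2 14 15 4)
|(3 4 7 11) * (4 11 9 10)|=4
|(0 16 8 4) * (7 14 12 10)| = |(0 16 8 4)(7 14 12 10)| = 4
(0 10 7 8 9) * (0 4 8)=(0 10 7)(4 8 9)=[10, 1, 2, 3, 8, 5, 6, 0, 9, 4, 7]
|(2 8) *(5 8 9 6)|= |(2 9 6 5 8)|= 5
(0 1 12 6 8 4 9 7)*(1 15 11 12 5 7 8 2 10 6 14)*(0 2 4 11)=[15, 5, 10, 3, 9, 7, 4, 2, 11, 8, 6, 12, 14, 13, 1, 0]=(0 15)(1 5 7 2 10 6 4 9 8 11 12 14)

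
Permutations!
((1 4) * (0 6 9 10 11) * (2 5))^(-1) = ((0 6 9 10 11)(1 4)(2 5))^(-1) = (0 11 10 9 6)(1 4)(2 5)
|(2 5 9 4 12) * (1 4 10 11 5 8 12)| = |(1 4)(2 8 12)(5 9 10 11)| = 12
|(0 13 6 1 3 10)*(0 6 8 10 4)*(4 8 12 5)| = |(0 13 12 5 4)(1 3 8 10 6)| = 5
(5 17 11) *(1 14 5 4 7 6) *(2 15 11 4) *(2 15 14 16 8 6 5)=(1 16 8 6)(2 14)(4 7 5 17)(11 15)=[0, 16, 14, 3, 7, 17, 1, 5, 6, 9, 10, 15, 12, 13, 2, 11, 8, 4]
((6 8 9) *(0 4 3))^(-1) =((0 4 3)(6 8 9))^(-1) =(0 3 4)(6 9 8)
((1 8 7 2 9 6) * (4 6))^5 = ((1 8 7 2 9 4 6))^5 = (1 4 2 8 6 9 7)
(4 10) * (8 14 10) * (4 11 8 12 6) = (4 12 6)(8 14 10 11) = [0, 1, 2, 3, 12, 5, 4, 7, 14, 9, 11, 8, 6, 13, 10]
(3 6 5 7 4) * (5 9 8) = [0, 1, 2, 6, 3, 7, 9, 4, 5, 8] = (3 6 9 8 5 7 4)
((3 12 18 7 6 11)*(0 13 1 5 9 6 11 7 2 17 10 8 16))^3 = (0 5 7 12 17 16 1 6 3 2 8 13 9 11 18 10)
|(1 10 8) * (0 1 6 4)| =6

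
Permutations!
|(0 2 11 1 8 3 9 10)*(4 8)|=9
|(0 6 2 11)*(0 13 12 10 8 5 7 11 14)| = 28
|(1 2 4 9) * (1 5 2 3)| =|(1 3)(2 4 9 5)| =4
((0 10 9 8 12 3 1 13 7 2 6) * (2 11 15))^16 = ((0 10 9 8 12 3 1 13 7 11 15 2 6))^16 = (0 8 1 11 6 9 3 7 2 10 12 13 15)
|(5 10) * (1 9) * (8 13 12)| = 6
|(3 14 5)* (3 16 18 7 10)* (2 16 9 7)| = 6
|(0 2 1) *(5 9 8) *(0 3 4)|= |(0 2 1 3 4)(5 9 8)|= 15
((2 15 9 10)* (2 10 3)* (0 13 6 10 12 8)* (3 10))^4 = ((0 13 6 3 2 15 9 10 12 8))^4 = (0 2 12 6 9)(3 10 13 15 8)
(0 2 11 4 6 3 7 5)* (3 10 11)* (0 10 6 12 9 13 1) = (0 2 3 7 5 10 11 4 12 9 13 1) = [2, 0, 3, 7, 12, 10, 6, 5, 8, 13, 11, 4, 9, 1]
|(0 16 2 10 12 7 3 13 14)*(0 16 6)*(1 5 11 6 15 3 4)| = |(0 15 3 13 14 16 2 10 12 7 4 1 5 11 6)| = 15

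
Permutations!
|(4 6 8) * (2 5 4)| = |(2 5 4 6 8)| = 5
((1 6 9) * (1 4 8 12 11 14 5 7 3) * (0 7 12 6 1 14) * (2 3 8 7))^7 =((0 2 3 14 5 12 11)(4 7 8 6 9))^7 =(14)(4 8 9 7 6)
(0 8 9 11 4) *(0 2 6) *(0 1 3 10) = (0 8 9 11 4 2 6 1 3 10) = [8, 3, 6, 10, 2, 5, 1, 7, 9, 11, 0, 4]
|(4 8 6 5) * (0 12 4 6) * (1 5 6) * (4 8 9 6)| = 6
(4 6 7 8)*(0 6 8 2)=[6, 1, 0, 3, 8, 5, 7, 2, 4]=(0 6 7 2)(4 8)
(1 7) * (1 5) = (1 7 5) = [0, 7, 2, 3, 4, 1, 6, 5]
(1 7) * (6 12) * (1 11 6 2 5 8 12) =(1 7 11 6)(2 5 8 12) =[0, 7, 5, 3, 4, 8, 1, 11, 12, 9, 10, 6, 2]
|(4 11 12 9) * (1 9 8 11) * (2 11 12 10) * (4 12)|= |(1 9 12 8 4)(2 11 10)|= 15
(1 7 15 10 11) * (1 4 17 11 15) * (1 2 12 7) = (2 12 7)(4 17 11)(10 15) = [0, 1, 12, 3, 17, 5, 6, 2, 8, 9, 15, 4, 7, 13, 14, 10, 16, 11]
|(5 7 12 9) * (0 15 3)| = |(0 15 3)(5 7 12 9)| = 12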